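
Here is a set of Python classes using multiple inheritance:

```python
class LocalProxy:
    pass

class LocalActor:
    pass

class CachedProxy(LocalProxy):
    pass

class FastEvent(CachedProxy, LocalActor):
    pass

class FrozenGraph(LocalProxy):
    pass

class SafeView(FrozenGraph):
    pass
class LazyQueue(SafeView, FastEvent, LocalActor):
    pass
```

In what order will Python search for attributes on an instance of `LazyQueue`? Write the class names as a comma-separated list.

L[LazyQueue] = LazyQueue + merge(L[SafeView], L[FastEvent], L[LocalActor], [SafeView FastEvent LocalActor])
  take SafeView:  [SafeView FrozenGraph LocalProxy object] + [FastEvent CachedProxy LocalProxy LocalActor object] + [LocalActor object] + [SafeView FastEvent LocalActor]
  take FrozenGraph:  [FrozenGraph LocalProxy object] + [FastEvent CachedProxy LocalProxy LocalActor object] + [LocalActor object] + [FastEvent LocalActor]
  take FastEvent:  [LocalProxy object] + [FastEvent CachedProxy LocalProxy LocalActor object] + [LocalActor object] + [FastEvent LocalActor]
  take CachedProxy:  [LocalProxy object] + [CachedProxy LocalProxy LocalActor object] + [LocalActor object] + [LocalActor]
  take LocalProxy:  [LocalProxy object] + [LocalProxy LocalActor object] + [LocalActor object] + [LocalActor]
  take LocalActor:  [object] + [LocalActor object] + [LocalActor object] + [LocalActor]
  take object:  [object] + [object] + [object]

LazyQueue, SafeView, FrozenGraph, FastEvent, CachedProxy, LocalProxy, LocalActor, object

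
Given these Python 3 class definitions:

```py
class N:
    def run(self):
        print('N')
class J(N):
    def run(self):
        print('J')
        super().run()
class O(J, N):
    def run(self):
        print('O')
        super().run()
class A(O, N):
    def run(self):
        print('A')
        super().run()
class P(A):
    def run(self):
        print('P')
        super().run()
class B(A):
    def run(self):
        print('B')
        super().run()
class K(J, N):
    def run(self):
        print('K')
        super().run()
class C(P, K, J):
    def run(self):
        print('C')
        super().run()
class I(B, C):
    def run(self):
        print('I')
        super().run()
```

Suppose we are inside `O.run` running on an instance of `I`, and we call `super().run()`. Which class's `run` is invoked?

L[I] = I + merge(L[B], L[C], [B C])
  take B:  [B A O J N object] + [C P A O K J N object] + [B C]
  take C:  [A O J N object] + [C P A O K J N object] + [C]
  take P:  [A O J N object] + [P A O K J N object]
  take A:  [A O J N object] + [A O K J N object]
  take O:  [O J N object] + [O K J N object]
  take K:  [J N object] + [K J N object]
  take J:  [J N object] + [J N object]
  take N:  [N object] + [N object]
  take object:  [object] + [object]
MRO: I B C P A O K J N object
super() in O.run on a I instance goes to the class after O in I's MRO: K.

K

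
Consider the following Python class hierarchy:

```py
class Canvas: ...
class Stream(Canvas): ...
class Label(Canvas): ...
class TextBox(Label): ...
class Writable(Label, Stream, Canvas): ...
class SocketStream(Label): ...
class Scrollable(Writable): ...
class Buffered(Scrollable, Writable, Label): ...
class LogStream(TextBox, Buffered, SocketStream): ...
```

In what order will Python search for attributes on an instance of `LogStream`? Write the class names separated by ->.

LogStream -> TextBox -> Buffered -> Scrollable -> Writable -> SocketStream -> Label -> Stream -> Canvas -> object

L[LogStream] = LogStream + merge(L[TextBox], L[Buffered], L[SocketStream], [TextBox Buffered SocketStream])
  take TextBox:  [TextBox Label Canvas object] + [Buffered Scrollable Writable Label Stream Canvas object] + [SocketStream Label Canvas object] + [TextBox Buffered SocketStream]
  take Buffered:  [Label Canvas object] + [Buffered Scrollable Writable Label Stream Canvas object] + [SocketStream Label Canvas object] + [Buffered SocketStream]
  take Scrollable:  [Label Canvas object] + [Scrollable Writable Label Stream Canvas object] + [SocketStream Label Canvas object] + [SocketStream]
  take Writable:  [Label Canvas object] + [Writable Label Stream Canvas object] + [SocketStream Label Canvas object] + [SocketStream]
  take SocketStream:  [Label Canvas object] + [Label Stream Canvas object] + [SocketStream Label Canvas object] + [SocketStream]
  take Label:  [Label Canvas object] + [Label Stream Canvas object] + [Label Canvas object]
  take Stream:  [Canvas object] + [Stream Canvas object] + [Canvas object]
  take Canvas:  [Canvas object] + [Canvas object] + [Canvas object]
  take object:  [object] + [object] + [object]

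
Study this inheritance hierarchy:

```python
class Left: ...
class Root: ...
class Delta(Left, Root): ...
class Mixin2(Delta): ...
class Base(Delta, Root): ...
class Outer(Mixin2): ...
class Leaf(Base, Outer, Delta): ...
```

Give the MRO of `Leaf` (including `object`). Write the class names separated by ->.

Leaf -> Base -> Outer -> Mixin2 -> Delta -> Left -> Root -> object

L[Leaf] = Leaf + merge(L[Base], L[Outer], L[Delta], [Base Outer Delta])
  take Base:  [Base Delta Left Root object] + [Outer Mixin2 Delta Left Root object] + [Delta Left Root object] + [Base Outer Delta]
  take Outer:  [Delta Left Root object] + [Outer Mixin2 Delta Left Root object] + [Delta Left Root object] + [Outer Delta]
  take Mixin2:  [Delta Left Root object] + [Mixin2 Delta Left Root object] + [Delta Left Root object] + [Delta]
  take Delta:  [Delta Left Root object] + [Delta Left Root object] + [Delta Left Root object] + [Delta]
  take Left:  [Left Root object] + [Left Root object] + [Left Root object]
  take Root:  [Root object] + [Root object] + [Root object]
  take object:  [object] + [object] + [object]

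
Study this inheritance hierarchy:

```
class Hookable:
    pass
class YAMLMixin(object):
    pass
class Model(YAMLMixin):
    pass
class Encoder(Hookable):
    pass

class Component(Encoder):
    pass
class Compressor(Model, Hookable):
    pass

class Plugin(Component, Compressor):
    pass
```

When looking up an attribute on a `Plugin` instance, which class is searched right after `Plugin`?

L[Plugin] = Plugin + merge(L[Component], L[Compressor], [Component Compressor])
  take Component:  [Component Encoder Hookable object] + [Compressor Model YAMLMixin Hookable object] + [Component Compressor]
  take Encoder:  [Encoder Hookable object] + [Compressor Model YAMLMixin Hookable object] + [Compressor]
  take Compressor:  [Hookable object] + [Compressor Model YAMLMixin Hookable object] + [Compressor]
  take Model:  [Hookable object] + [Model YAMLMixin Hookable object]
  take YAMLMixin:  [Hookable object] + [YAMLMixin Hookable object]
  take Hookable:  [Hookable object] + [Hookable object]
  take object:  [object] + [object]
MRO: Plugin Component Encoder Compressor Model YAMLMixin Hookable object
Plugin is at position 0; next is Component.

Component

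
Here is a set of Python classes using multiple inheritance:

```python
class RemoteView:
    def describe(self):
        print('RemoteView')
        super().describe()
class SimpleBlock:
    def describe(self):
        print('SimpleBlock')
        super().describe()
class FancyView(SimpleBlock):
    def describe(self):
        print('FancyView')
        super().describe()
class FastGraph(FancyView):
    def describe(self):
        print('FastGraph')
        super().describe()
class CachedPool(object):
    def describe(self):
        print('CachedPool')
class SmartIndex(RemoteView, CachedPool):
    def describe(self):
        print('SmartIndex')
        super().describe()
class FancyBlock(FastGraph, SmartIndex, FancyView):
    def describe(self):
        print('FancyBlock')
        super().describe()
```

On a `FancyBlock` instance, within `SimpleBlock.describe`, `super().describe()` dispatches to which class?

RemoteView

L[FancyBlock] = FancyBlock + merge(L[FastGraph], L[SmartIndex], L[FancyView], [FastGraph SmartIndex FancyView])
  take FastGraph:  [FastGraph FancyView SimpleBlock object] + [SmartIndex RemoteView CachedPool object] + [FancyView SimpleBlock object] + [FastGraph SmartIndex FancyView]
  take SmartIndex:  [FancyView SimpleBlock object] + [SmartIndex RemoteView CachedPool object] + [FancyView SimpleBlock object] + [SmartIndex FancyView]
  take FancyView:  [FancyView SimpleBlock object] + [RemoteView CachedPool object] + [FancyView SimpleBlock object] + [FancyView]
  take SimpleBlock:  [SimpleBlock object] + [RemoteView CachedPool object] + [SimpleBlock object]
  take RemoteView:  [object] + [RemoteView CachedPool object] + [object]
  take CachedPool:  [object] + [CachedPool object] + [object]
  take object:  [object] + [object] + [object]
MRO: FancyBlock FastGraph SmartIndex FancyView SimpleBlock RemoteView CachedPool object
super() in SimpleBlock.describe on a FancyBlock instance goes to the class after SimpleBlock in FancyBlock's MRO: RemoteView.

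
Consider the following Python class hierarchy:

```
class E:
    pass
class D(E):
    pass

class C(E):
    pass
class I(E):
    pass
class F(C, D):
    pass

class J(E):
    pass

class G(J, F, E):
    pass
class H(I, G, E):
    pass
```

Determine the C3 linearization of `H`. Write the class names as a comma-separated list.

H, I, G, J, F, C, D, E, object

L[H] = H + merge(L[I], L[G], L[E], [I G E])
  take I:  [I E object] + [G J F C D E object] + [E object] + [I G E]
  take G:  [E object] + [G J F C D E object] + [E object] + [G E]
  take J:  [E object] + [J F C D E object] + [E object] + [E]
  take F:  [E object] + [F C D E object] + [E object] + [E]
  take C:  [E object] + [C D E object] + [E object] + [E]
  take D:  [E object] + [D E object] + [E object] + [E]
  take E:  [E object] + [E object] + [E object] + [E]
  take object:  [object] + [object] + [object]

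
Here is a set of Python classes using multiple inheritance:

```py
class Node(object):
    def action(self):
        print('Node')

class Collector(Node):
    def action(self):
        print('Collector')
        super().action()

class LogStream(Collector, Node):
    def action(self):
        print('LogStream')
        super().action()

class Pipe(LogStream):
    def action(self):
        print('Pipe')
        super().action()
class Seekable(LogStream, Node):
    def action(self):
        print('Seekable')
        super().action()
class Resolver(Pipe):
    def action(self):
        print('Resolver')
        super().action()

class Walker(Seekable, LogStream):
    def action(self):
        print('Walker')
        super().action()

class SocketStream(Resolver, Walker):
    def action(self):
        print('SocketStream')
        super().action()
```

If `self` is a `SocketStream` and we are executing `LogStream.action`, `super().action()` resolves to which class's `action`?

L[SocketStream] = SocketStream + merge(L[Resolver], L[Walker], [Resolver Walker])
  take Resolver:  [Resolver Pipe LogStream Collector Node object] + [Walker Seekable LogStream Collector Node object] + [Resolver Walker]
  take Pipe:  [Pipe LogStream Collector Node object] + [Walker Seekable LogStream Collector Node object] + [Walker]
  take Walker:  [LogStream Collector Node object] + [Walker Seekable LogStream Collector Node object] + [Walker]
  take Seekable:  [LogStream Collector Node object] + [Seekable LogStream Collector Node object]
  take LogStream:  [LogStream Collector Node object] + [LogStream Collector Node object]
  take Collector:  [Collector Node object] + [Collector Node object]
  take Node:  [Node object] + [Node object]
  take object:  [object] + [object]
MRO: SocketStream Resolver Pipe Walker Seekable LogStream Collector Node object
super() in LogStream.action on a SocketStream instance goes to the class after LogStream in SocketStream's MRO: Collector.

Collector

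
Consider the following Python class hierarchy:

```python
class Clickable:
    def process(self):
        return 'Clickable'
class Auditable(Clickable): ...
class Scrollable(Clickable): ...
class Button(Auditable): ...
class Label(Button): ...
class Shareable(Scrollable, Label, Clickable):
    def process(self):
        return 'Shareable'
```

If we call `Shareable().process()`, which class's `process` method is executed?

L[Shareable] = Shareable + merge(L[Scrollable], L[Label], L[Clickable], [Scrollable Label Clickable])
  take Scrollable:  [Scrollable Clickable object] + [Label Button Auditable Clickable object] + [Clickable object] + [Scrollable Label Clickable]
  take Label:  [Clickable object] + [Label Button Auditable Clickable object] + [Clickable object] + [Label Clickable]
  take Button:  [Clickable object] + [Button Auditable Clickable object] + [Clickable object] + [Clickable]
  take Auditable:  [Clickable object] + [Auditable Clickable object] + [Clickable object] + [Clickable]
  take Clickable:  [Clickable object] + [Clickable object] + [Clickable object] + [Clickable]
  take object:  [object] + [object] + [object]
MRO: Shareable Scrollable Label Button Auditable Clickable object
process is defined in: Clickable, Shareable. First along the MRO is Shareable.

Shareable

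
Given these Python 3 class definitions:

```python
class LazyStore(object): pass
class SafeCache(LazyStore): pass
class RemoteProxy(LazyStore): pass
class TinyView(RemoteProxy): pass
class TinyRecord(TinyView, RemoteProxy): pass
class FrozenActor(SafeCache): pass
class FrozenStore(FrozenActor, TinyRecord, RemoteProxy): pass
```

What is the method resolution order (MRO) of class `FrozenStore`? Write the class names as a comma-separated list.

L[FrozenStore] = FrozenStore + merge(L[FrozenActor], L[TinyRecord], L[RemoteProxy], [FrozenActor TinyRecord RemoteProxy])
  take FrozenActor:  [FrozenActor SafeCache LazyStore object] + [TinyRecord TinyView RemoteProxy LazyStore object] + [RemoteProxy LazyStore object] + [FrozenActor TinyRecord RemoteProxy]
  take SafeCache:  [SafeCache LazyStore object] + [TinyRecord TinyView RemoteProxy LazyStore object] + [RemoteProxy LazyStore object] + [TinyRecord RemoteProxy]
  take TinyRecord:  [LazyStore object] + [TinyRecord TinyView RemoteProxy LazyStore object] + [RemoteProxy LazyStore object] + [TinyRecord RemoteProxy]
  take TinyView:  [LazyStore object] + [TinyView RemoteProxy LazyStore object] + [RemoteProxy LazyStore object] + [RemoteProxy]
  take RemoteProxy:  [LazyStore object] + [RemoteProxy LazyStore object] + [RemoteProxy LazyStore object] + [RemoteProxy]
  take LazyStore:  [LazyStore object] + [LazyStore object] + [LazyStore object]
  take object:  [object] + [object] + [object]

FrozenStore, FrozenActor, SafeCache, TinyRecord, TinyView, RemoteProxy, LazyStore, object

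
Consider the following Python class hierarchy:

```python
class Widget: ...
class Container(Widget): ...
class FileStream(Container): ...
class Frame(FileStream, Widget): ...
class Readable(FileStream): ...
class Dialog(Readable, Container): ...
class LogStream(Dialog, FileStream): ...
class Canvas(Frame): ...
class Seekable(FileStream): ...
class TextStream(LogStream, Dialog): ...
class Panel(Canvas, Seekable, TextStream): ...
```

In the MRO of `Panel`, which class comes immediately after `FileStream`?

L[Panel] = Panel + merge(L[Canvas], L[Seekable], L[TextStream], [Canvas Seekable TextStream])
  take Canvas:  [Canvas Frame FileStream Container Widget object] + [Seekable FileStream Container Widget object] + [TextStream LogStream Dialog Readable FileStream Container Widget object] + [Canvas Seekable TextStream]
  take Frame:  [Frame FileStream Container Widget object] + [Seekable FileStream Container Widget object] + [TextStream LogStream Dialog Readable FileStream Container Widget object] + [Seekable TextStream]
  take Seekable:  [FileStream Container Widget object] + [Seekable FileStream Container Widget object] + [TextStream LogStream Dialog Readable FileStream Container Widget object] + [Seekable TextStream]
  take TextStream:  [FileStream Container Widget object] + [FileStream Container Widget object] + [TextStream LogStream Dialog Readable FileStream Container Widget object] + [TextStream]
  take LogStream:  [FileStream Container Widget object] + [FileStream Container Widget object] + [LogStream Dialog Readable FileStream Container Widget object]
  take Dialog:  [FileStream Container Widget object] + [FileStream Container Widget object] + [Dialog Readable FileStream Container Widget object]
  take Readable:  [FileStream Container Widget object] + [FileStream Container Widget object] + [Readable FileStream Container Widget object]
  take FileStream:  [FileStream Container Widget object] + [FileStream Container Widget object] + [FileStream Container Widget object]
  take Container:  [Container Widget object] + [Container Widget object] + [Container Widget object]
  take Widget:  [Widget object] + [Widget object] + [Widget object]
  take object:  [object] + [object] + [object]
MRO: Panel Canvas Frame Seekable TextStream LogStream Dialog Readable FileStream Container Widget object
FileStream is at position 8; next is Container.

Container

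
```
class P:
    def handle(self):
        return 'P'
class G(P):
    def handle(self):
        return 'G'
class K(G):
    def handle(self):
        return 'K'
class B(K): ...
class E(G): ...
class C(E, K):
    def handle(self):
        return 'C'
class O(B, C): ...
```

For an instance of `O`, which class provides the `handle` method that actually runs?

C

L[O] = O + merge(L[B], L[C], [B C])
  take B:  [B K G P object] + [C E K G P object] + [B C]
  take C:  [K G P object] + [C E K G P object] + [C]
  take E:  [K G P object] + [E K G P object]
  take K:  [K G P object] + [K G P object]
  take G:  [G P object] + [G P object]
  take P:  [P object] + [P object]
  take object:  [object] + [object]
MRO: O B C E K G P object
handle is defined in: C, G, K, P. First along the MRO is C.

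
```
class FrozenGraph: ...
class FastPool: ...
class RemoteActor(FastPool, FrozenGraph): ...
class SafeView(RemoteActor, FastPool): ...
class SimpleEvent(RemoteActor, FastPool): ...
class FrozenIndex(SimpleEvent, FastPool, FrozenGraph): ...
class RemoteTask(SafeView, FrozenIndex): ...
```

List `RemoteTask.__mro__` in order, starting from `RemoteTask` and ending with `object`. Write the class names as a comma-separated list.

RemoteTask, SafeView, FrozenIndex, SimpleEvent, RemoteActor, FastPool, FrozenGraph, object

L[RemoteTask] = RemoteTask + merge(L[SafeView], L[FrozenIndex], [SafeView FrozenIndex])
  take SafeView:  [SafeView RemoteActor FastPool FrozenGraph object] + [FrozenIndex SimpleEvent RemoteActor FastPool FrozenGraph object] + [SafeView FrozenIndex]
  take FrozenIndex:  [RemoteActor FastPool FrozenGraph object] + [FrozenIndex SimpleEvent RemoteActor FastPool FrozenGraph object] + [FrozenIndex]
  take SimpleEvent:  [RemoteActor FastPool FrozenGraph object] + [SimpleEvent RemoteActor FastPool FrozenGraph object]
  take RemoteActor:  [RemoteActor FastPool FrozenGraph object] + [RemoteActor FastPool FrozenGraph object]
  take FastPool:  [FastPool FrozenGraph object] + [FastPool FrozenGraph object]
  take FrozenGraph:  [FrozenGraph object] + [FrozenGraph object]
  take object:  [object] + [object]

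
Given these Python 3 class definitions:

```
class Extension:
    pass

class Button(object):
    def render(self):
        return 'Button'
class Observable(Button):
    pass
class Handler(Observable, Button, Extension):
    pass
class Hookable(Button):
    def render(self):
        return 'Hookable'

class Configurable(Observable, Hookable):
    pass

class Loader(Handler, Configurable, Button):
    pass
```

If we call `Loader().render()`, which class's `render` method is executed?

Hookable

L[Loader] = Loader + merge(L[Handler], L[Configurable], L[Button], [Handler Configurable Button])
  take Handler:  [Handler Observable Button Extension object] + [Configurable Observable Hookable Button object] + [Button object] + [Handler Configurable Button]
  take Configurable:  [Observable Button Extension object] + [Configurable Observable Hookable Button object] + [Button object] + [Configurable Button]
  take Observable:  [Observable Button Extension object] + [Observable Hookable Button object] + [Button object] + [Button]
  take Hookable:  [Button Extension object] + [Hookable Button object] + [Button object] + [Button]
  take Button:  [Button Extension object] + [Button object] + [Button object] + [Button]
  take Extension:  [Extension object] + [object] + [object]
  take object:  [object] + [object] + [object]
MRO: Loader Handler Configurable Observable Hookable Button Extension object
render is defined in: Button, Hookable. First along the MRO is Hookable.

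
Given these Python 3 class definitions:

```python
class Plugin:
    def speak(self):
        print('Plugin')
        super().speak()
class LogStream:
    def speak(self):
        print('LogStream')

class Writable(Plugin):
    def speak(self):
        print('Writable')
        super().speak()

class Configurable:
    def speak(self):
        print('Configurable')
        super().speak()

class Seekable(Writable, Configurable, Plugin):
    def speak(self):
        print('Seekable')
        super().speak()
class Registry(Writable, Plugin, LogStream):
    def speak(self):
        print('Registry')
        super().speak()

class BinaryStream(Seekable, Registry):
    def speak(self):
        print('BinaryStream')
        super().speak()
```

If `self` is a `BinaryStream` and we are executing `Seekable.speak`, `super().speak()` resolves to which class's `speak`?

Registry

L[BinaryStream] = BinaryStream + merge(L[Seekable], L[Registry], [Seekable Registry])
  take Seekable:  [Seekable Writable Configurable Plugin object] + [Registry Writable Plugin LogStream object] + [Seekable Registry]
  take Registry:  [Writable Configurable Plugin object] + [Registry Writable Plugin LogStream object] + [Registry]
  take Writable:  [Writable Configurable Plugin object] + [Writable Plugin LogStream object]
  take Configurable:  [Configurable Plugin object] + [Plugin LogStream object]
  take Plugin:  [Plugin object] + [Plugin LogStream object]
  take LogStream:  [object] + [LogStream object]
  take object:  [object] + [object]
MRO: BinaryStream Seekable Registry Writable Configurable Plugin LogStream object
super() in Seekable.speak on a BinaryStream instance goes to the class after Seekable in BinaryStream's MRO: Registry.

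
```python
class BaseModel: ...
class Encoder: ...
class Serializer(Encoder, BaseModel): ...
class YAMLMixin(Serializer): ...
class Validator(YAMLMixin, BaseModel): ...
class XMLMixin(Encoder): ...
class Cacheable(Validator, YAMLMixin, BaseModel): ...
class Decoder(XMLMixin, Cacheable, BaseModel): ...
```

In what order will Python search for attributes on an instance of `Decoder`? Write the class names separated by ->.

L[Decoder] = Decoder + merge(L[XMLMixin], L[Cacheable], L[BaseModel], [XMLMixin Cacheable BaseModel])
  take XMLMixin:  [XMLMixin Encoder object] + [Cacheable Validator YAMLMixin Serializer Encoder BaseModel object] + [BaseModel object] + [XMLMixin Cacheable BaseModel]
  take Cacheable:  [Encoder object] + [Cacheable Validator YAMLMixin Serializer Encoder BaseModel object] + [BaseModel object] + [Cacheable BaseModel]
  take Validator:  [Encoder object] + [Validator YAMLMixin Serializer Encoder BaseModel object] + [BaseModel object] + [BaseModel]
  take YAMLMixin:  [Encoder object] + [YAMLMixin Serializer Encoder BaseModel object] + [BaseModel object] + [BaseModel]
  take Serializer:  [Encoder object] + [Serializer Encoder BaseModel object] + [BaseModel object] + [BaseModel]
  take Encoder:  [Encoder object] + [Encoder BaseModel object] + [BaseModel object] + [BaseModel]
  take BaseModel:  [object] + [BaseModel object] + [BaseModel object] + [BaseModel]
  take object:  [object] + [object] + [object]

Decoder -> XMLMixin -> Cacheable -> Validator -> YAMLMixin -> Serializer -> Encoder -> BaseModel -> object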